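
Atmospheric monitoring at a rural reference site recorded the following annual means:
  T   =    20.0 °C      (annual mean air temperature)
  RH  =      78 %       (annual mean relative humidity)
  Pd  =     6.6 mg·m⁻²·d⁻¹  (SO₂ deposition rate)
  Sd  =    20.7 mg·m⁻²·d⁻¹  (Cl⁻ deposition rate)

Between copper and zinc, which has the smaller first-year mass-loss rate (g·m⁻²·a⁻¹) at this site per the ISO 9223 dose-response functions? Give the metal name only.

copper: T>10 °C ⇒ hinge -0.080·(20.0−10) = -0.8000
  Pd branch = 0.0053·Pd^0.26·e^(0.059·RH+f) = 0.3877 μm/a
  Sd branch = 0.01025·Sd^0.27·e^(0.036·RH+0.049·T) = 1.026 μm/a
  r_corr = 0.3877 + 1.026 = 1.414 μm/a
  mass loss = 1.414 μm/a × 8.96 g/cm³ = 12.67 g·m⁻²·a⁻¹
zinc: temperature factor f = -0.071·(10.0) = -0.7100
  SO₂ term: 0.0129·6.6^0.44·exp(0.046·78-0.7100) = 0.5261
  Cl⁻ term: 0.0175·20.7^0.57·exp(0.008·78+0.085·20.0) = 1.006
  sum: 0.5261 + 1.006 → r_corr = 1.532 μm/a
  mass loss = 1.532 μm/a × 7.14 g/cm³ = 10.94 g·m⁻²·a⁻¹
Ordering by g·m⁻²·a⁻¹: copper (12.7) > zinc (10.9)

zinc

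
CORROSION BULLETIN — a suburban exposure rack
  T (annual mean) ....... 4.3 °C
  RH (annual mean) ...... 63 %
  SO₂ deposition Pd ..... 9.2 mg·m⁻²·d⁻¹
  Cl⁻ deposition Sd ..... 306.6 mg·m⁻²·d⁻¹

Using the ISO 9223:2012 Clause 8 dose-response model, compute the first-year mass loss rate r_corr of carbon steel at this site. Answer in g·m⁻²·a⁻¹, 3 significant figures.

r_corr = 331 g·m⁻²·a⁻¹

carbon steel: T≤10 °C ⇒ hinge +0.150·(4.3−10) = -0.8550
  SO₂ term: 1.77·9.2^0.52·exp(0.02·63-0.8550) = 8.415
  Sd branch = 0.102·Sd^0.62·e^(0.033·RH+0.04·T) = 33.72 μm/a
  sum: 8.415 + 33.72 → r_corr = 42.13 μm/a
Convert to mass loss: 42.13 μm/a × 7.85 g/cm³ = 330.7 g·m⁻²·a⁻¹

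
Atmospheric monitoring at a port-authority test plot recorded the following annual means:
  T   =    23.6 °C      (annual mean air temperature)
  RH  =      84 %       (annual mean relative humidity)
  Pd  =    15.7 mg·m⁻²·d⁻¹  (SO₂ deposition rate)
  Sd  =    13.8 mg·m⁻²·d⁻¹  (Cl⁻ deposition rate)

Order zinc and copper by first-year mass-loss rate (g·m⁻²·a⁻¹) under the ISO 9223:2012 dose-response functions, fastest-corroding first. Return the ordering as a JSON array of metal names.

["copper", "zinc"]

zinc: T>10 °C ⇒ hinge -0.071·(23.6−10) = -0.9656
  SO₂ term: 0.0129·15.7^0.44·exp(0.046·84-0.9656) = 0.7862
  Cl⁻ term: 0.0175·13.8^0.57·exp(0.008·84+0.085·23.6) = 1.137
  sum: 0.7862 + 1.137 → r_corr = 1.923 μm/a
  mass loss = 1.923 μm/a × 7.14 g/cm³ = 13.73 g·m⁻²·a⁻¹
copper: T>10 °C ⇒ hinge -0.080·(23.6−10) = -1.0880
  Pd branch = 0.0053·Pd^0.26·e^(0.059·RH+f) = 0.5189 μm/a
  Cl⁻ term: 0.01025·13.8^0.27·exp(0.036·84+0.049·23.6) = 1.361
  sum: 0.5189 + 1.361 → r_corr = 1.88 μm/a
  mass loss = 1.88 μm/a × 8.96 g/cm³ = 16.85 g·m⁻²·a⁻¹
Ordering by g·m⁻²·a⁻¹: copper (16.8) > zinc (13.7)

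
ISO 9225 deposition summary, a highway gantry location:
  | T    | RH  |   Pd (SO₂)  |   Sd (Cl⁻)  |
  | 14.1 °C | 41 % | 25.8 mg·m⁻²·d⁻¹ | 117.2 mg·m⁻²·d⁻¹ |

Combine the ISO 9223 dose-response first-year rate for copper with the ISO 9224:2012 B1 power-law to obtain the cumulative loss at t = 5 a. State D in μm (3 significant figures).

copper: f(T) = -0.080·(T−10) [T>10 °C] = -0.3280
  sulphur-dioxide contribution → 0.09986 μm/a
  chloride contribution → 0.3239 μm/a
  ⇒ r_corr(copper) = 0.4238 μm/a
Power-law: D(5) = r_corr · 5^0.667
  D(5) = 0.4238 × 5^0.667 = 0.4238 × 2.926 = 1.24 μm

D(5) = 1.24 μm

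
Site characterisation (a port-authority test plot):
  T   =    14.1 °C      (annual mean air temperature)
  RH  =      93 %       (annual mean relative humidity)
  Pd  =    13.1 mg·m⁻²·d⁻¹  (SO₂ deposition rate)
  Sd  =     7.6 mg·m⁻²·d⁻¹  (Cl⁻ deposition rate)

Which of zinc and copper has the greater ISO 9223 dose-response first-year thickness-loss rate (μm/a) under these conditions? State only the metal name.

zinc: T>10 °C ⇒ hinge -0.071·(14.1−10) = -0.2911
  Pd branch = 0.0129·Pd^0.44·e^(0.046·RH+f) = 2.156 μm/a
  Sd branch = 0.0175·Sd^0.57·e^(0.008·RH+0.085·T) = 0.3879 μm/a
  sum: 2.156 + 0.3879 → r_corr = 2.544 μm/a
copper: T>10 °C ⇒ hinge -0.080·(14.1−10) = -0.3280
  Pd branch = 0.0053·Pd^0.26·e^(0.059·RH+f) = 1.8 μm/a
  Sd branch = 0.01025·Sd^0.27·e^(0.036·RH+0.049·T) = 1.006 μm/a
  sum: 1.8 + 1.006 → r_corr = 2.806 μm/a
Ordering by μm/a: copper (2.81) > zinc (2.54)

copper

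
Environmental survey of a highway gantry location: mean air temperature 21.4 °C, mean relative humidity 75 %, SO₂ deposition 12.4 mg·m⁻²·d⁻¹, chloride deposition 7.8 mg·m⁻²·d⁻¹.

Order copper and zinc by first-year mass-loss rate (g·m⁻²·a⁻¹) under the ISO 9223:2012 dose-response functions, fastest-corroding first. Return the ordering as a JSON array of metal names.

copper: temperature factor f = -0.080·(11.4) = -0.9120
  SO₂ term: 0.0053·12.4^0.26·exp(0.059·75-0.9120) = 0.3422
  Cl⁻ term: 0.01025·7.8^0.27·exp(0.036·75+0.049·21.4) = 0.7579
  sum: 0.3422 + 0.7579 → r_corr = 1.1 μm/a
  mass loss = 1.1 μm/a × 8.96 g/cm³ = 9.856 g·m⁻²·a⁻¹
zinc: temperature factor f = -0.071·(11.4) = -0.8094
  SO₂ term: 0.0129·12.4^0.44·exp(0.046·75-0.8094) = 0.5476
  Sd branch = 0.0175·Sd^0.57·e^(0.008·RH+0.085·T) = 0.634 μm/a
  r_corr = 0.5476 + 0.634 = 1.182 μm/a
  mass loss = 1.182 μm/a × 7.14 g/cm³ = 8.437 g·m⁻²·a⁻¹
Ordering by g·m⁻²·a⁻¹: copper (9.86) > zinc (8.44)

["copper", "zinc"]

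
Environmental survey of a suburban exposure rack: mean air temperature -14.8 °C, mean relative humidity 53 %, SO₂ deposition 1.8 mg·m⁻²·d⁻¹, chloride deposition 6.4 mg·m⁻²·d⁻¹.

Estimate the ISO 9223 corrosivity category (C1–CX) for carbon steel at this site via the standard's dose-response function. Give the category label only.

carbon steel: T≤10 °C ⇒ hinge +0.150·(-14.8−10) = -3.7200
  SO₂ term: 1.77·1.8^0.52·exp(0.02·53-3.7200) = 0.1681
  Sd branch = 0.102·Sd^0.62·e^(0.033·RH+0.04·T) = 1.025 μm/a
  r_corr = 0.1681 + 1.025 = 1.194 μm/a
Category bounds: 0…1.3 μm/a bracket r_corr ⇒ C1

C1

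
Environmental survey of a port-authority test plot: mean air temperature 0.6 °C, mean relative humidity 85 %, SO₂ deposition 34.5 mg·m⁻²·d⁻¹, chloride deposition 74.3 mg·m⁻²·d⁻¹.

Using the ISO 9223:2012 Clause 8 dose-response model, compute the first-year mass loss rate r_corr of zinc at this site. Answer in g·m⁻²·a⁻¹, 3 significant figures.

r_corr = 18.3 g·m⁻²·a⁻¹

zinc: temperature factor f = +0.038·(-9.4) = -0.3572
  SO₂ term: 0.0129·34.5^0.44·exp(0.046·85-0.3572) = 2.139
  Sd branch = 0.0175·Sd^0.57·e^(0.008·RH+0.085·T) = 0.4236 μm/a
  r_corr = 2.139 + 0.4236 = 2.563 μm/a
Convert to mass loss: 2.563 μm/a × 7.14 g/cm³ = 18.3 g·m⁻²·a⁻¹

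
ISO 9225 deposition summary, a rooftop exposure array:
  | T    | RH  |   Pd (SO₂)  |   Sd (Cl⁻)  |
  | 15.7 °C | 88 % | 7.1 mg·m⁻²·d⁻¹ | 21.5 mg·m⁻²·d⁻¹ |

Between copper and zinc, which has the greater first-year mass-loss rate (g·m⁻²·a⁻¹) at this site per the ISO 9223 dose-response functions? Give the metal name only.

copper

copper: f(T) = -0.080·(T−10) [T>10 °C] = -0.4560
  SO₂ term: 0.0053·7.1^0.26·exp(0.059·88-0.4560) = 1.006
  Sd branch = 0.01025·Sd^0.27·e^(0.036·RH+0.049·T) = 1.203 μm/a
  r_corr = 1.006 + 1.203 = 2.209 μm/a
  mass loss = 2.209 μm/a × 8.96 g/cm³ = 19.79 g·m⁻²·a⁻¹
zinc: temperature factor f = -0.071·(5.7) = -0.4047
  SO₂ term: 0.0129·7.1^0.44·exp(0.046·88-0.4047) = 1.168
  Cl⁻ term: 0.0175·21.5^0.57·exp(0.008·88+0.085·15.7) = 0.7724
  r_corr = 1.168 + 0.7724 = 1.94 μm/a
  mass loss = 1.94 μm/a × 7.14 g/cm³ = 13.85 g·m⁻²·a⁻¹
Ordering by g·m⁻²·a⁻¹: copper (19.8) > zinc (13.9)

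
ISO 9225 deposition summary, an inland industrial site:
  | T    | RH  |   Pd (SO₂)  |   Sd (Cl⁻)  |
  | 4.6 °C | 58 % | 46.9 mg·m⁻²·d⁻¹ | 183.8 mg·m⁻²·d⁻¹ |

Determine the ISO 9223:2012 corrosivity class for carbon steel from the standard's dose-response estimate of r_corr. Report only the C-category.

C3

carbon steel: T≤10 °C ⇒ hinge +0.150·(4.6−10) = -0.8100
  SO₂ term: 1.77·46.9^0.52·exp(0.02·58-0.8100) = 18.58
  Cl⁻ term: 0.102·183.8^0.62·exp(0.033·58+0.04·4.6) = 21.07
  sum: 18.58 + 21.07 → r_corr = 39.65 μm/a
Category bounds: 25…50 μm/a bracket r_corr ⇒ C3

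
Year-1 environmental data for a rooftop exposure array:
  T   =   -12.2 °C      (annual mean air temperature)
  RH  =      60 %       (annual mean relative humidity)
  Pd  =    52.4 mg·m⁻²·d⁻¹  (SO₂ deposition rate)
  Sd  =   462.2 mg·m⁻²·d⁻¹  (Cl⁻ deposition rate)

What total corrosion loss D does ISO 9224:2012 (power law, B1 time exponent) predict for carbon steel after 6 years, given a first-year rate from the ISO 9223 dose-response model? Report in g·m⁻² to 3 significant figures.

D(6) = 441 g·m⁻²

carbon steel: f(T) = +0.150·(T−10) [T≤10 °C] = -3.3300
  SO₂ term: 1.77·52.4^0.52·exp(0.02·60-3.3300) = 1.648
  Sd branch = 0.102·Sd^0.62·e^(0.033·RH+0.04·T) = 20.36 μm/a
  r_corr = 1.648 + 20.36 = 22.01 μm/a
ISO 9224: D(t) = r_corr · t^b with b = 0.523 (carbon steel, B1)
  D(6) = 22.01 × 6^0.523 = 22.01 × 2.553 = 56.17 μm
  Mass loss = 56.17 μm × 7.85 g/cm³ = 441 g·m⁻²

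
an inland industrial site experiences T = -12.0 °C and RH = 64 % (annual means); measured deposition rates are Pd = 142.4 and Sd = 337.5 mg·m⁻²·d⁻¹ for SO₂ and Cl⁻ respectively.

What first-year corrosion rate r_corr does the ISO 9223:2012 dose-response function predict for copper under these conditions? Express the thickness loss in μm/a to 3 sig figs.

r_corr = 0.327 μm/a

copper: T≤10 °C ⇒ hinge +0.126·(-12.0−10) = -2.7720
  sulphur-dioxide contribution → 0.05251 μm/a
  chloride contribution → 0.2745 μm/a
  total first-year rate 0.327 μm/a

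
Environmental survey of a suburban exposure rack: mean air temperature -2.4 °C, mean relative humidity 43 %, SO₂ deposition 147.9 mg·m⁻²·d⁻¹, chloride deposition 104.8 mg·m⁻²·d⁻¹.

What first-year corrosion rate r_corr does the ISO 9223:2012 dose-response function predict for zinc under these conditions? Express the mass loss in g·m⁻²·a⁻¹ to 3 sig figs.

r_corr = 5.78 g·m⁻²·a⁻¹

zinc: temperature factor f = +0.038·(-12.4) = -0.4712
  SO₂ term: 0.0129·147.9^0.44·exp(0.046·43-0.4712) = 0.5245
  Cl⁻ term: 0.0175·104.8^0.57·exp(0.008·43+0.085·-2.4) = 0.2854
  r_corr = 0.5245 + 0.2854 = 0.8099 μm/a
Convert to mass loss: 0.8099 μm/a × 7.14 g/cm³ = 5.783 g·m⁻²·a⁻¹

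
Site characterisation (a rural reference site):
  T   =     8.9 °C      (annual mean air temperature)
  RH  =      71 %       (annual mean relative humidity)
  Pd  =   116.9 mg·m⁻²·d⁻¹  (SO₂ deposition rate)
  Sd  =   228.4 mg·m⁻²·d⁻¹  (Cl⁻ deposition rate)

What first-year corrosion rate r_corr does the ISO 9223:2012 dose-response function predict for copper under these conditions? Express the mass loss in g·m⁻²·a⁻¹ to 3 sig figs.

r_corr = 17.3 g·m⁻²·a⁻¹

copper: f(T) = +0.126·(T−10) [T≤10 °C] = -0.1386
  SO₂ term: 0.0053·116.9^0.26·exp(0.059·71-0.1386) = 1.049
  Cl⁻ term: 0.01025·228.4^0.27·exp(0.036·71+0.049·8.9) = 0.8852
  r_corr = 1.049 + 0.8852 = 1.935 μm/a
Convert to mass loss: 1.935 μm/a × 8.96 g/cm³ = 17.33 g·m⁻²·a⁻¹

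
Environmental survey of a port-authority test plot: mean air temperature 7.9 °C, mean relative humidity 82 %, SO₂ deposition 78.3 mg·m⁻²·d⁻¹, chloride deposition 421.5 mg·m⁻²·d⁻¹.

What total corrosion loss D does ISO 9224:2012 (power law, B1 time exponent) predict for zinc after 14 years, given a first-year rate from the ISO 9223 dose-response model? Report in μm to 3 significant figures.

zinc: f(T) = +0.038·(T−10) [T≤10 °C] = -0.0798
  Pd branch = 0.0129·Pd^0.44·e^(0.046·RH+f) = 3.527 μm/a
  Cl⁻ term: 0.0175·421.5^0.57·exp(0.008·82+0.085·7.9) = 2.069
  r_corr = 3.527 + 2.069 = 5.595 μm/a
ISO 9224: D(t) = r_corr · t^b with b = 0.813 (zinc, B1)
  D(14) = 5.595 × 14^0.813 = 5.595 × 8.547 = 47.82 μm

D(14) = 47.8 μm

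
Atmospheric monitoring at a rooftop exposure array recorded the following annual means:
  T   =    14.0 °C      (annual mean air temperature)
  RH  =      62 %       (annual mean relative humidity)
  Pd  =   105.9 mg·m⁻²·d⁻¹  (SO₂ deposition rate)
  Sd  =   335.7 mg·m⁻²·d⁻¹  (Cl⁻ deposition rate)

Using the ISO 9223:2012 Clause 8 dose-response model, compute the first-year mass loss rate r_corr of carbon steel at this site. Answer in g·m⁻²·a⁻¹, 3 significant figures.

r_corr = 836 g·m⁻²·a⁻¹

carbon steel: temperature factor f = -0.054·(4.0) = -0.2160
  SO₂ term: 1.77·105.9^0.52·exp(0.02·62-0.2160) = 55.67
  Cl⁻ term: 0.102·335.7^0.62·exp(0.033·62+0.04·14.0) = 50.87
  sum: 55.67 + 50.87 → r_corr = 106.5 μm/a
Convert to mass loss: 106.5 μm/a × 7.85 g/cm³ = 836.4 g·m⁻²·a⁻¹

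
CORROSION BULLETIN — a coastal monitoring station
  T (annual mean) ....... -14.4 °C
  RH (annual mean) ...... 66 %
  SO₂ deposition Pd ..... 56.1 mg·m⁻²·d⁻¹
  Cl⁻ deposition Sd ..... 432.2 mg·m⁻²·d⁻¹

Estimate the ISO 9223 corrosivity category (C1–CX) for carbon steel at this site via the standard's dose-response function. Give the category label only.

carbon steel: T≤10 °C ⇒ hinge +0.150·(-14.4−10) = -3.6600
  Pd branch = 1.77·Pd^0.52·e^(0.02·RH+f) = 1.384 μm/a
  Sd branch = 0.102·Sd^0.62·e^(0.033·RH+0.04·T) = 21.8 μm/a
  sum: 1.384 + 21.8 → r_corr = 23.18 μm/a
23.2 μm/a falls in (1.3, 25] for carbon steel → category C2

C2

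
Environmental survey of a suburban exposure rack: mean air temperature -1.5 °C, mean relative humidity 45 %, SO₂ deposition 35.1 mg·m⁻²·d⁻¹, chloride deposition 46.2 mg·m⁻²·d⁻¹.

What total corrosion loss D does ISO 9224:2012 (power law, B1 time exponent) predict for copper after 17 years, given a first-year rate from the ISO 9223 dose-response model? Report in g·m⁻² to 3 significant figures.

copper: T≤10 °C ⇒ hinge +0.126·(-1.5−10) = -1.4490
  SO₂ term: 0.0053·35.1^0.26·exp(0.059·45-1.4490) = 0.04465
  Sd branch = 0.01025·Sd^0.27·e^(0.036·RH+0.049·T) = 0.1355 μm/a
  r_corr = 0.04465 + 0.1355 = 0.1801 μm/a
Power-law: D(17) = r_corr · 17^0.667
  D(17) = 0.1801 × 17^0.667 = 0.1801 × 6.618 = 1.192 μm
  Mass loss = 1.192 μm × 8.96 g/cm³ = 10.68 g·m⁻²

D(17) = 10.7 g·m⁻²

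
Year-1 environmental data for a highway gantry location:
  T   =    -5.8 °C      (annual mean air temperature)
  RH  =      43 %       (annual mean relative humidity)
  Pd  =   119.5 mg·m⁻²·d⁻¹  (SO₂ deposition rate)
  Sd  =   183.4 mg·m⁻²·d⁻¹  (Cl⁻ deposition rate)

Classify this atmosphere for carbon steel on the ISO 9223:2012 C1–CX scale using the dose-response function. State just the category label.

carbon steel: f(T) = +0.150·(T−10) [T≤10 °C] = -2.3700
  Pd branch = 1.77·Pd^0.52·e^(0.02·RH+f) = 4.703 μm/a
  Cl⁻ term: 0.102·183.4^0.62·exp(0.033·43+0.04·-5.8) = 8.461
  sum: 4.703 + 8.461 → r_corr = 13.16 μm/a
Category bounds: 1.3…25 μm/a bracket r_corr ⇒ C2

C2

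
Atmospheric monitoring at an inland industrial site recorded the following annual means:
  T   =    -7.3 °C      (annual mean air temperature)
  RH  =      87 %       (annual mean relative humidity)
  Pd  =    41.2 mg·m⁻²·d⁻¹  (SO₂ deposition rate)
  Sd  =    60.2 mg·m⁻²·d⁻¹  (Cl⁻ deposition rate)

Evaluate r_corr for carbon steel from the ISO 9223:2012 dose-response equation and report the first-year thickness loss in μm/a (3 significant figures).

carbon steel: T≤10 °C ⇒ hinge +0.150·(-7.3−10) = -2.5950
  SO₂ term: 1.77·41.2^0.52·exp(0.02·87-2.5950) = 5.205
  Sd branch = 0.102·Sd^0.62·e^(0.033·RH+0.04·T) = 17.06 μm/a
  sum: 5.205 + 17.06 → r_corr = 22.27 μm/a

r_corr = 22.3 μm/a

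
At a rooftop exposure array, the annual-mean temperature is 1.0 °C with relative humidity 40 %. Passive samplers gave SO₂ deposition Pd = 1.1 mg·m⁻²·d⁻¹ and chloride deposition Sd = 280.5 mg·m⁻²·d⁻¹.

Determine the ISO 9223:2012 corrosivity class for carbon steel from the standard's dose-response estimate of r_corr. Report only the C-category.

carbon steel: f(T) = +0.150·(T−10) [T≤10 °C] = -1.3500
  Pd branch = 1.77·Pd^0.52·e^(0.02·RH+f) = 1.073 μm/a
  Sd branch = 0.102·Sd^0.62·e^(0.033·RH+0.04·T) = 13.09 μm/a
  sum: 1.073 + 13.09 → r_corr = 14.16 μm/a
Category bounds: 1.3…25 μm/a bracket r_corr ⇒ C2

C2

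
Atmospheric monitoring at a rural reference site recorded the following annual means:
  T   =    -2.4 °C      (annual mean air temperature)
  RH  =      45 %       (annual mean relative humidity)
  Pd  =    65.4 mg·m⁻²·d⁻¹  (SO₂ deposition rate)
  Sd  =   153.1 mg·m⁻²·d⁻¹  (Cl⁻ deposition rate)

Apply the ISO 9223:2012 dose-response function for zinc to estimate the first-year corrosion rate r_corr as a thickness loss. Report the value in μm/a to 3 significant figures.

zinc: T≤10 °C ⇒ hinge +0.038·(-2.4−10) = -0.4712
  sulphur-dioxide contribution → 0.4016 μm/a
  chloride contribution → 0.3599 μm/a
  ⇒ r_corr(zinc) = 0.7615 μm/a

r_corr = 0.762 μm/a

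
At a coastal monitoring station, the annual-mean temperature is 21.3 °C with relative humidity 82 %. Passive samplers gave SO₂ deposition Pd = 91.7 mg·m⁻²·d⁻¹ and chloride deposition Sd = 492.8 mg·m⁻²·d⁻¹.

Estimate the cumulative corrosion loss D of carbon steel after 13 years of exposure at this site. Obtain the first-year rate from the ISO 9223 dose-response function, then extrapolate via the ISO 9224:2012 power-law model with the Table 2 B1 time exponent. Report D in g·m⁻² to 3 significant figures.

carbon steel: T>10 °C ⇒ hinge -0.054·(21.3−10) = -0.6102
  sulphur-dioxide contribution → 51.96 μm/a
  chloride contribution → 167.2 μm/a
  ⇒ r_corr(carbon steel) = 219.2 μm/a
Long-term exponent b (ISO 9224 Table 2, B1) = 0.523
  D(13) = 219.2 × 13^0.523 = 219.2 × 3.825 = 838.3 μm
  Mass loss = 838.3 μm × 7.85 g/cm³ = 6580 g·m⁻²

D(13) = 6.58e+03 g·m⁻²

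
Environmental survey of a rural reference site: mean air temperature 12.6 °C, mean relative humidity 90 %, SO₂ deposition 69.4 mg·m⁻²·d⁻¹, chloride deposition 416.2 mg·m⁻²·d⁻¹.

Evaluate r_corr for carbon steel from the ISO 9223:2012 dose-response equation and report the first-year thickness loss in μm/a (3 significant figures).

r_corr = 223 μm/a

carbon steel: temperature factor f = -0.054·(2.6) = -0.1404
  SO₂ term: 1.77·69.4^0.52·exp(0.02·90-0.1404) = 84.38
  Cl⁻ term: 0.102·416.2^0.62·exp(0.033·90+0.04·12.6) = 138.5
  sum: 84.38 + 138.5 → r_corr = 222.8 μm/a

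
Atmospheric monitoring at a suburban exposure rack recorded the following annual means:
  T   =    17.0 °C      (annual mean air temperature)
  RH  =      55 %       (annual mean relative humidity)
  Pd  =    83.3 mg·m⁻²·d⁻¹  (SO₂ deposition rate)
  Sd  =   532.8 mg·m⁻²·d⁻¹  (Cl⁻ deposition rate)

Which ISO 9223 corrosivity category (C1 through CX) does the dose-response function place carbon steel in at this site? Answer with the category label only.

C5

carbon steel: f(T) = -0.054·(T−10) [T>10 °C] = -0.3780
  sulphur-dioxide contribution → 36.33 μm/a
  chloride contribution → 60.62 μm/a
  ⇒ r_corr(carbon steel) = 96.95 μm/a
97 μm/a falls in (80, 200] for carbon steel → category C5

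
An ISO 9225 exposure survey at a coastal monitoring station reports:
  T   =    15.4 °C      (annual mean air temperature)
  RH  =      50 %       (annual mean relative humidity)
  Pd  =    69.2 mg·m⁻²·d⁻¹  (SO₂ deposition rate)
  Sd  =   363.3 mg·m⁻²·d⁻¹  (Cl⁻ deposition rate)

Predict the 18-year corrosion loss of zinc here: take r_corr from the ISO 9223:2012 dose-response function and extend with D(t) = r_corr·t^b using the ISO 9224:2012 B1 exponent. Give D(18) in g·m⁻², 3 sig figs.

zinc: temperature factor f = -0.071·(5.4) = -0.3834
  sulphur-dioxide contribution → 0.5657 μm/a
  chloride contribution → 2.784 μm/a
  ⇒ r_corr(zinc) = 3.349 μm/a
Power-law: D(18) = r_corr · 18^0.813
  D(18) = 3.349 × 18^0.813 = 3.349 × 10.48 = 35.11 μm
  Mass loss = 35.11 μm × 7.14 g/cm³ = 250.7 g·m⁻²

D(18) = 251 g·m⁻²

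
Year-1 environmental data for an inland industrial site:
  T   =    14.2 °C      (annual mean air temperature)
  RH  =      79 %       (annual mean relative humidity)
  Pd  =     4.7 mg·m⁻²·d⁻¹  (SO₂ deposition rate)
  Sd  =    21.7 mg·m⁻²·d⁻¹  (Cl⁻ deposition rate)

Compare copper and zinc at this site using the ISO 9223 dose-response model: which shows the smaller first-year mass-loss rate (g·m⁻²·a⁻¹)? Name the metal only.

zinc

copper: f(T) = -0.080·(T−10) [T>10 °C] = -0.3360
  sulphur-dioxide contribution → 0.5989 μm/a
  chloride contribution → 0.8107 μm/a
  total first-year rate 1.41 μm/a
  mass loss = 1.41 μm/a × 8.96 g/cm³ = 12.63 g·m⁻²·a⁻¹
zinc: T>10 °C ⇒ hinge -0.071·(14.2−10) = -0.2982
  sulphur-dioxide contribution → 0.7162 μm/a
  chloride contribution → 0.636 μm/a
  ⇒ r_corr(zinc) = 1.352 μm/a
  mass loss = 1.352 μm/a × 7.14 g/cm³ = 9.655 g·m⁻²·a⁻¹
Ordering by g·m⁻²·a⁻¹: copper (12.6) > zinc (9.66)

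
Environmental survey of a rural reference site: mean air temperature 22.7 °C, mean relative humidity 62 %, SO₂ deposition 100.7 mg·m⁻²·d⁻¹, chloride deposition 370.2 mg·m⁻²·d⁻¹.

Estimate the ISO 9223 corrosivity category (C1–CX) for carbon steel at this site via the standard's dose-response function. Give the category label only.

C5

carbon steel: T>10 °C ⇒ hinge -0.054·(22.7−10) = -0.6858
  SO₂ term: 1.77·100.7^0.52·exp(0.02·62-0.6858) = 33.9
  Sd branch = 0.102·Sd^0.62·e^(0.033·RH+0.04·T) = 76.55 μm/a
  sum: 33.9 + 76.55 → r_corr = 110.5 μm/a
ISO 9223 Table 2 (carbon steel): 80 < 110 ≤ 200 μm/a ⇒ C5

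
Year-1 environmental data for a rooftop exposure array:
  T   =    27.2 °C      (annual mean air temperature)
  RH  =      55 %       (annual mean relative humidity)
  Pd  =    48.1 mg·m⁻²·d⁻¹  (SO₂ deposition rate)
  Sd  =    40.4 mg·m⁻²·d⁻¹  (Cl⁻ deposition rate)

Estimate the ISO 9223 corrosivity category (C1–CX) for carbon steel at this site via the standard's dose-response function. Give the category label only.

carbon steel: T>10 °C ⇒ hinge -0.054·(27.2−10) = -0.9288
  Pd branch = 1.77·Pd^0.52·e^(0.02·RH+f) = 15.74 μm/a
  Cl⁻ term: 0.102·40.4^0.62·exp(0.033·55+0.04·27.2) = 18.42
  r_corr = 15.74 + 18.42 = 34.16 μm/a
34.2 μm/a falls in (25, 50] for carbon steel → category C3

C3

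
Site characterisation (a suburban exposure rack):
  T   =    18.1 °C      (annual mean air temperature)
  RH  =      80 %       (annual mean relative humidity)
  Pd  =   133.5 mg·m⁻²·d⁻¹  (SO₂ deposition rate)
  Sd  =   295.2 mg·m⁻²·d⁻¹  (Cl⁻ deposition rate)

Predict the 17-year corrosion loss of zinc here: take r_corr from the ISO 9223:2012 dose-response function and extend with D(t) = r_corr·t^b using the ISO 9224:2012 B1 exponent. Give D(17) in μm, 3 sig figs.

D(17) = 64.4 μm

zinc: T>10 °C ⇒ hinge -0.071·(18.1−10) = -0.5751
  sulphur-dioxide contribution → 2.479 μm/a
  chloride contribution → 3.955 μm/a
  ⇒ r_corr(zinc) = 6.434 μm/a
Long-term exponent b (ISO 9224 Table 2, B1) = 0.813
  D(17) = 6.434 × 17^0.813 = 6.434 × 10.01 = 64.39 μm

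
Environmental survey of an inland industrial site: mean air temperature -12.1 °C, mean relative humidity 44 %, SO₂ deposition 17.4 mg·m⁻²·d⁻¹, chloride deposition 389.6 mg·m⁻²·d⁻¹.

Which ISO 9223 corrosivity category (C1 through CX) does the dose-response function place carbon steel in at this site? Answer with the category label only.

carbon steel: T≤10 °C ⇒ hinge +0.150·(-12.1−10) = -3.3150
  sulphur-dioxide contribution → 0.6848 μm/a
  chloride contribution → 10.84 μm/a
  total first-year rate 11.53 μm/a
Category bounds: 1.3…25 μm/a bracket r_corr ⇒ C2

C2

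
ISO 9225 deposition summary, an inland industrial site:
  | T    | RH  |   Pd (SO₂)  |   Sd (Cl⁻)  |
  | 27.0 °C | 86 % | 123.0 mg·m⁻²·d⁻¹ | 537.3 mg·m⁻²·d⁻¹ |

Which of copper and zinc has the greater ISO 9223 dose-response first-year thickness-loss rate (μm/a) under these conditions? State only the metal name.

zinc

copper: T>10 °C ⇒ hinge -0.080·(27.0−10) = -1.3600
  SO₂ term: 0.0053·123.0^0.26·exp(0.059·86-1.3600) = 0.7597
  Sd branch = 0.01025·Sd^0.27·e^(0.036·RH+0.049·T) = 4.645 μm/a
  r_corr = 0.7597 + 4.645 = 5.405 μm/a
zinc: temperature factor f = -0.071·(17.0) = -1.2070
  Pd branch = 0.0129·Pd^0.44·e^(0.046·RH+f) = 1.675 μm/a
  Sd branch = 0.0175·Sd^0.57·e^(0.008·RH+0.085·T) = 12.44 μm/a
  r_corr = 1.675 + 12.44 = 14.11 μm/a
Ordering by μm/a: zinc (14.1) > copper (5.41)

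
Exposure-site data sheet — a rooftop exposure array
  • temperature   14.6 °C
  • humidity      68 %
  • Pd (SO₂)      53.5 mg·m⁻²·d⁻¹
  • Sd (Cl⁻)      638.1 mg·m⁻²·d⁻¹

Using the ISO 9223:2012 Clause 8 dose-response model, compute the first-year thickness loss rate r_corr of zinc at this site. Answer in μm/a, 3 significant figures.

zinc: T>10 °C ⇒ hinge -0.071·(14.6−10) = -0.3266
  Pd branch = 0.0129·Pd^0.44·e^(0.046·RH+f) = 1.224 μm/a
  Cl⁻ term: 0.0175·638.1^0.57·exp(0.008·68+0.085·14.6) = 4.14
  r_corr = 1.224 + 4.14 = 5.364 μm/a

r_corr = 5.36 μm/a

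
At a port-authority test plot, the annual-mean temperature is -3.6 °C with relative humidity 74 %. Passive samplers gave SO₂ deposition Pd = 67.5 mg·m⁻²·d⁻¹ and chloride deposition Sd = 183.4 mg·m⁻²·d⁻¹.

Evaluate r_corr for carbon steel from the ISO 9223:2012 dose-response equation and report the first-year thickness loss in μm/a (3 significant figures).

r_corr = 34.7 μm/a

carbon steel: T≤10 °C ⇒ hinge +0.150·(-3.6−10) = -2.0400
  Pd branch = 1.77·Pd^0.52·e^(0.02·RH+f) = 9.037 μm/a
  Cl⁻ term: 0.102·183.4^0.62·exp(0.033·74+0.04·-3.6) = 25.7
  r_corr = 9.037 + 25.7 = 34.74 μm/a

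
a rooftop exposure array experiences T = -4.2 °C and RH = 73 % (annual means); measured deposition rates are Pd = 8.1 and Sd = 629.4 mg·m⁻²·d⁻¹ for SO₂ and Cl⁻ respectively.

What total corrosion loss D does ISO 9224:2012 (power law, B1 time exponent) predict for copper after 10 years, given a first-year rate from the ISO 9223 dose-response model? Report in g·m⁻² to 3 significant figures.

copper: f(T) = +0.126·(T−10) [T≤10 °C] = -1.7892
  SO₂ term: 0.0053·8.1^0.26·exp(0.059·73-1.7892) = 0.1132
  Sd branch = 0.01025·Sd^0.27·e^(0.036·RH+0.049·T) = 0.6582 μm/a
  sum: 0.1132 + 0.6582 → r_corr = 0.7715 μm/a
Long-term exponent b (ISO 9224 Table 2, B1) = 0.667
  D(10) = 0.7715 × 10^0.667 = 0.7715 × 4.645 = 3.584 μm
  Mass loss = 3.584 μm × 8.96 g/cm³ = 32.11 g·m⁻²

D(10) = 32.1 g·m⁻²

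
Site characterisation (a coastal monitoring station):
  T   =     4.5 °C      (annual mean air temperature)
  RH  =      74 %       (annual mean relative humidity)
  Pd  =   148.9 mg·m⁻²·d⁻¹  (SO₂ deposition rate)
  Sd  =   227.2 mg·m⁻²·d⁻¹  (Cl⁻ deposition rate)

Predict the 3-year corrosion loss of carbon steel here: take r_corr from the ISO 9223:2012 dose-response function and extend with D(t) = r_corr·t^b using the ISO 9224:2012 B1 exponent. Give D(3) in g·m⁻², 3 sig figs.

D(3) = 1.21e+03 g·m⁻²

carbon steel: temperature factor f = +0.150·(-5.5) = -0.8250
  Pd branch = 1.77·Pd^0.52·e^(0.02·RH+f) = 45.96 μm/a
  Cl⁻ term: 0.102·227.2^0.62·exp(0.033·74+0.04·4.5) = 40.58
  r_corr = 45.96 + 40.58 = 86.53 μm/a
ISO 9224: D(t) = r_corr · t^b with b = 0.523 (carbon steel, B1)
  D(3) = 86.53 × 3^0.523 = 86.53 × 1.776 = 153.7 μm
  Mass loss = 153.7 μm × 7.85 g/cm³ = 1207 g·m⁻²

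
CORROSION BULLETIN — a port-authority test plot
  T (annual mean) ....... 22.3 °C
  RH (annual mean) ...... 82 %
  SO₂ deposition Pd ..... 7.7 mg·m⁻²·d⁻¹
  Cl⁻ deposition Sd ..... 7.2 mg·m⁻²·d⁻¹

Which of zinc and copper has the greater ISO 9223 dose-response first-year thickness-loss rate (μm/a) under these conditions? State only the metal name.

zinc: f(T) = -0.071·(T−10) [T>10 °C] = -0.8733
  Pd branch = 0.0129·Pd^0.44·e^(0.046·RH+f) = 0.5748 μm/a
  Cl⁻ term: 0.0175·7.2^0.57·exp(0.008·82+0.085·22.3) = 0.6915
  r_corr = 0.5748 + 0.6915 = 1.266 μm/a
copper: temperature factor f = -0.080·(12.3) = -0.9840
  Pd branch = 0.0053·Pd^0.26·e^(0.059·RH+f) = 0.4251 μm/a
  Cl⁻ term: 0.01025·7.2^0.27·exp(0.036·82+0.049·22.3) = 0.9972
  sum: 0.4251 + 0.9972 → r_corr = 1.422 μm/a
Ordering by μm/a: copper (1.42) > zinc (1.27)

copper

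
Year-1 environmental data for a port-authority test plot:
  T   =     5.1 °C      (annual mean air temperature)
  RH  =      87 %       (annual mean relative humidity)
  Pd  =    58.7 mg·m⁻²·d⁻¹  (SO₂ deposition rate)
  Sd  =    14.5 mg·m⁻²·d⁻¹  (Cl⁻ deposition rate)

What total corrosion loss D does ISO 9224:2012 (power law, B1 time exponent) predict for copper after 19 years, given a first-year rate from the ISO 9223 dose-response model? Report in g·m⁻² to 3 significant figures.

D(19) = 129 g·m⁻²

copper: temperature factor f = +0.126·(-4.9) = -0.6174
  Pd branch = 0.0053·Pd^0.26·e^(0.059·RH+f) = 1.397 μm/a
  Sd branch = 0.01025·Sd^0.27·e^(0.036·RH+0.049·T) = 0.6209 μm/a
  r_corr = 1.397 + 0.6209 = 2.018 μm/a
ISO 9224: D(t) = r_corr · t^b with b = 0.667 (copper, B1)
  D(19) = 2.018 × 19^0.667 = 2.018 × 7.127 = 14.38 μm
  Mass loss = 14.38 μm × 8.96 g/cm³ = 128.9 g·m⁻²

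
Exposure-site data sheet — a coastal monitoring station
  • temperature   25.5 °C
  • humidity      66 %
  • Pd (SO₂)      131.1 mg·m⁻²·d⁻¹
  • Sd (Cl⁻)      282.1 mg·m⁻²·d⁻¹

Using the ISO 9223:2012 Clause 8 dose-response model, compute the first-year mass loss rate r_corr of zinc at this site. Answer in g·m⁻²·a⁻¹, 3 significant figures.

r_corr = 51.6 g·m⁻²·a⁻¹

zinc: temperature factor f = -0.071·(15.5) = -1.1005
  Pd branch = 0.0129·Pd^0.44·e^(0.046·RH+f) = 0.7637 μm/a
  Sd branch = 0.0175·Sd^0.57·e^(0.008·RH+0.085·T) = 6.463 μm/a
  r_corr = 0.7637 + 6.463 = 7.226 μm/a
Convert to mass loss: 7.226 μm/a × 7.14 g/cm³ = 51.6 g·m⁻²·a⁻¹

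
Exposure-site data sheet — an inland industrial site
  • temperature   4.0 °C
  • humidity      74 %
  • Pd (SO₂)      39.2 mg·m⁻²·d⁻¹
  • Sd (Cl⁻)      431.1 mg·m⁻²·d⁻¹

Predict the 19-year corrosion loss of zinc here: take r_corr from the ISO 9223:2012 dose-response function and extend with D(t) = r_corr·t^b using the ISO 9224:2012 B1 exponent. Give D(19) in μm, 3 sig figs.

zinc: temperature factor f = +0.038·(-6.0) = -0.2280
  Pd branch = 0.0129·Pd^0.44·e^(0.046·RH+f) = 1.552 μm/a
  Sd branch = 0.0175·Sd^0.57·e^(0.008·RH+0.085·T) = 1.411 μm/a
  sum: 1.552 + 1.411 → r_corr = 2.963 μm/a
Long-term exponent b (ISO 9224 Table 2, B1) = 0.813
  D(19) = 2.963 × 19^0.813 = 2.963 × 10.96 = 32.46 μm

D(19) = 32.5 μm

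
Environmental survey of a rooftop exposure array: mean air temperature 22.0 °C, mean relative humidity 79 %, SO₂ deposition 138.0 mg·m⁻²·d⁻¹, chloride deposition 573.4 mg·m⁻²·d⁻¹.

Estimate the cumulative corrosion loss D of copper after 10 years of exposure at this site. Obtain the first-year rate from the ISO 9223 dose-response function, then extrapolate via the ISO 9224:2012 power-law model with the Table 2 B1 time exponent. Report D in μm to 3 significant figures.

copper: f(T) = -0.080·(T−10) [T>10 °C] = -0.9600
  Pd branch = 0.0053·Pd^0.26·e^(0.059·RH+f) = 0.7726 μm/a
  Sd branch = 0.01025·Sd^0.27·e^(0.036·RH+0.049·T) = 2.876 μm/a
  sum: 0.7726 + 2.876 → r_corr = 3.649 μm/a
Power-law: D(10) = r_corr · 10^0.667
  D(10) = 3.649 × 10^0.667 = 3.649 × 4.645 = 16.95 μm

D(10) = 16.9 μm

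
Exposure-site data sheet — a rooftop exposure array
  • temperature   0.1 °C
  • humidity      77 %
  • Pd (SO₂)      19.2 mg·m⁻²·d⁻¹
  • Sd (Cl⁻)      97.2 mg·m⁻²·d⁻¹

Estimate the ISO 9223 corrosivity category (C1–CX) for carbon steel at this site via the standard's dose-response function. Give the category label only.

C3

carbon steel: f(T) = +0.150·(T−10) [T≤10 °C] = -1.4850
  SO₂ term: 1.77·19.2^0.52·exp(0.02·77-1.4850) = 8.693
  Sd branch = 0.102·Sd^0.62·e^(0.033·RH+0.04·T) = 22.19 μm/a
  sum: 8.693 + 22.19 → r_corr = 30.89 μm/a
30.9 μm/a falls in (25, 50] for carbon steel → category C3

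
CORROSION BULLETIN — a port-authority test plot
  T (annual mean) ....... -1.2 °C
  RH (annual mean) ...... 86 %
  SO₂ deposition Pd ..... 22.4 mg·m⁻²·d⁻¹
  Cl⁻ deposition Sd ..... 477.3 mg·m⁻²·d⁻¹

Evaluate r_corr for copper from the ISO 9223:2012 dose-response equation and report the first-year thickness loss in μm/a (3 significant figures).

r_corr = 1.59 μm/a

copper: T≤10 °C ⇒ hinge +0.126·(-1.2−10) = -1.4112
  sulphur-dioxide contribution → 0.4635 μm/a
  chloride contribution → 1.13 μm/a
  ⇒ r_corr(copper) = 1.593 μm/a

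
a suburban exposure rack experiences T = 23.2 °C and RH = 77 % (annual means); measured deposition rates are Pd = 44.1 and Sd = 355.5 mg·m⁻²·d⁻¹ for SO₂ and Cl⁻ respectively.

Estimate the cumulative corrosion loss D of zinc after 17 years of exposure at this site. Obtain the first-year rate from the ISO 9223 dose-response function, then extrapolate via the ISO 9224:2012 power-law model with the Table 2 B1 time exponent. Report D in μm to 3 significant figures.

D(17) = 75.5 μm

zinc: temperature factor f = -0.071·(13.2) = -0.9372
  SO₂ term: 0.0129·44.1^0.44·exp(0.046·77-0.9372) = 0.9234
  Sd branch = 0.0175·Sd^0.57·e^(0.008·RH+0.085·T) = 6.622 μm/a
  r_corr = 0.9234 + 6.622 = 7.545 μm/a
Power-law: D(17) = r_corr · 17^0.813
  D(17) = 7.545 × 17^0.813 = 7.545 × 10.01 = 75.51 μm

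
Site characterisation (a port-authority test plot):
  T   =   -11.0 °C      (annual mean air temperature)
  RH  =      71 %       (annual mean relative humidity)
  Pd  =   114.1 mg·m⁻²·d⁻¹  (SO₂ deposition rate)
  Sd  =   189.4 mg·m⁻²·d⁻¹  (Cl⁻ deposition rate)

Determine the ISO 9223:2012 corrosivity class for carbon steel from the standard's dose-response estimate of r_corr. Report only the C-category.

carbon steel: temperature factor f = +0.150·(-21.0) = -3.1500
  SO₂ term: 1.77·114.1^0.52·exp(0.02·71-3.1500) = 3.685
  Sd branch = 0.102·Sd^0.62·e^(0.033·RH+0.04·T) = 17.66 μm/a
  sum: 3.685 + 17.66 → r_corr = 21.35 μm/a
ISO 9223 Table 2 (carbon steel): 1.3 < 21.3 ≤ 25 μm/a ⇒ C2

C2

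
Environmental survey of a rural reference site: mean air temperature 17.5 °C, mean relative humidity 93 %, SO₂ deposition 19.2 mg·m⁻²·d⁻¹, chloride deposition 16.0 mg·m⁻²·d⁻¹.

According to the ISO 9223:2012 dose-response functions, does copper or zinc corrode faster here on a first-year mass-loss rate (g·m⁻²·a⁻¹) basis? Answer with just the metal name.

copper

copper: f(T) = -0.080·(T−10) [T>10 °C] = -0.6000
  Pd branch = 0.0053·Pd^0.26·e^(0.059·RH+f) = 1.515 μm/a
  Sd branch = 0.01025·Sd^0.27·e^(0.036·RH+0.049·T) = 1.453 μm/a
  r_corr = 1.515 + 1.453 = 2.968 μm/a
  mass loss = 2.968 μm/a × 8.96 g/cm³ = 26.59 g·m⁻²·a⁻¹
zinc: temperature factor f = -0.071·(7.5) = -0.5325
  SO₂ term: 0.0129·19.2^0.44·exp(0.046·93-0.5325) = 2.004
  Cl⁻ term: 0.0175·16.0^0.57·exp(0.008·93+0.085·17.5) = 0.7916
  sum: 2.004 + 0.7916 → r_corr = 2.796 μm/a
  mass loss = 2.796 μm/a × 7.14 g/cm³ = 19.96 g·m⁻²·a⁻¹
Ordering by g·m⁻²·a⁻¹: copper (26.6) > zinc (20)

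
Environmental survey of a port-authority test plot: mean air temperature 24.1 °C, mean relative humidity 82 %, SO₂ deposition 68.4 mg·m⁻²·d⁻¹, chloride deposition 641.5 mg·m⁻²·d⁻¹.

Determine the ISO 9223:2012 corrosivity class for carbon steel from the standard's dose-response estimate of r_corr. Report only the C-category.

CX

carbon steel: temperature factor f = -0.054·(14.1) = -0.7614
  sulphur-dioxide contribution → 38.35 μm/a
  chloride contribution → 220.3 μm/a
  ⇒ r_corr(carbon steel) = 258.6 μm/a
259 μm/a falls in (200, 700] for carbon steel → category CX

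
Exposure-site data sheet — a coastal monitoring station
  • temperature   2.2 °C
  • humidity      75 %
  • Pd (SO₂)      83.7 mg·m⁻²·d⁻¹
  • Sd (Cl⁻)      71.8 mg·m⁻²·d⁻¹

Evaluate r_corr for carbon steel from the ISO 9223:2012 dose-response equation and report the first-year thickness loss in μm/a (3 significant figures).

carbon steel: f(T) = +0.150·(T−10) [T≤10 °C] = -1.1700
  Pd branch = 1.77·Pd^0.52·e^(0.02·RH+f) = 24.61 μm/a
  Sd branch = 0.102·Sd^0.62·e^(0.033·RH+0.04·T) = 18.73 μm/a
  r_corr = 24.61 + 18.73 = 43.34 μm/a

r_corr = 43.3 μm/a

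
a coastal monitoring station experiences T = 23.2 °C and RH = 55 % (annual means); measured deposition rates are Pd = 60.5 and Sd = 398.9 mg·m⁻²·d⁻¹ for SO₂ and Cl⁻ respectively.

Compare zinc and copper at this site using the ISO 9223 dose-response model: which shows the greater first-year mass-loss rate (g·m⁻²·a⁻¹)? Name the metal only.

zinc: T>10 °C ⇒ hinge -0.071·(23.2−10) = -0.9372
  sulphur-dioxide contribution → 0.3858 μm/a
  chloride contribution → 5.93 μm/a
  total first-year rate 6.316 μm/a
  mass loss = 6.316 μm/a × 7.14 g/cm³ = 45.09 g·m⁻²·a⁻¹
copper: T>10 °C ⇒ hinge -0.080·(23.2−10) = -1.0560
  sulphur-dioxide contribution → 0.1375 μm/a
  chloride contribution → 1.166 μm/a
  total first-year rate 1.303 μm/a
  mass loss = 1.303 μm/a × 8.96 g/cm³ = 11.68 g·m⁻²·a⁻¹
Ordering by g·m⁻²·a⁻¹: zinc (45.1) > copper (11.7)

zinc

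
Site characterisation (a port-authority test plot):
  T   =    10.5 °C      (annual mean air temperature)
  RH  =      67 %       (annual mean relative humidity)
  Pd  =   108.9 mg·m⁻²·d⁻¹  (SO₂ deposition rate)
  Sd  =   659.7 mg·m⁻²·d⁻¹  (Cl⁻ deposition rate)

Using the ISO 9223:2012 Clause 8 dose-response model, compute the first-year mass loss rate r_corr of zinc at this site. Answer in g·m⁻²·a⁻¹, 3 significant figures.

r_corr = 36.4 g·m⁻²·a⁻¹

zinc: temperature factor f = -0.071·(0.5) = -0.0355
  SO₂ term: 0.0129·108.9^0.44·exp(0.046·67-0.0355) = 2.138
  Sd branch = 0.0175·Sd^0.57·e^(0.008·RH+0.085·T) = 2.954 μm/a
  sum: 2.138 + 2.954 → r_corr = 5.092 μm/a
Convert to mass loss: 5.092 μm/a × 7.14 g/cm³ = 36.36 g·m⁻²·a⁻¹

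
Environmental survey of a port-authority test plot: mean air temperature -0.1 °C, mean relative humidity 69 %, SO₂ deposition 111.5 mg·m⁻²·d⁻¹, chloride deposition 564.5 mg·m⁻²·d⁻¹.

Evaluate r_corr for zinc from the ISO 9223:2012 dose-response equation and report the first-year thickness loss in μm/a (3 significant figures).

zinc: f(T) = +0.038·(T−10) [T≤10 °C] = -0.3838
  SO₂ term: 0.0129·111.5^0.44·exp(0.046·69-0.3838) = 1.672
  Cl⁻ term: 0.0175·564.5^0.57·exp(0.008·69+0.085·-0.1) = 1.116
  r_corr = 1.672 + 1.116 = 2.787 μm/a

r_corr = 2.79 μm/a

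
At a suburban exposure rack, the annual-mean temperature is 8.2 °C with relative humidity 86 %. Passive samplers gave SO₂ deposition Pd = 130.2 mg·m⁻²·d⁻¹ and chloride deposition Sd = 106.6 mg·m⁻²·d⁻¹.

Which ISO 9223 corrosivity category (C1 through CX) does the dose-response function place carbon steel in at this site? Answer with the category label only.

carbon steel: f(T) = +0.150·(T−10) [T≤10 °C] = -0.2700
  Pd branch = 1.77·Pd^0.52·e^(0.02·RH+f) = 94.91 μm/a
  Sd branch = 0.102·Sd^0.62·e^(0.033·RH+0.04·T) = 43.73 μm/a
  r_corr = 94.91 + 43.73 = 138.6 μm/a
ISO 9223 Table 2 (carbon steel): 80 < 139 ≤ 200 μm/a ⇒ C5

C5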